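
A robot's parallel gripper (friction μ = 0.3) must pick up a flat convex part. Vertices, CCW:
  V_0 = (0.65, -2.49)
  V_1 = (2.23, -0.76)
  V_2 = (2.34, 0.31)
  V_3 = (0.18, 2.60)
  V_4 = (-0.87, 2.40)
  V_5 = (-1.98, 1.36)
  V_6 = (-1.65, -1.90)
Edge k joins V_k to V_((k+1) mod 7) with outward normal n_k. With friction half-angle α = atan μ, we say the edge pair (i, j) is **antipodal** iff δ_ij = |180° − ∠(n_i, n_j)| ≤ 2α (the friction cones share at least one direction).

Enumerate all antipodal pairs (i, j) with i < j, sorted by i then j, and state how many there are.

α = atan 0.3 = 16.70°;  2α = 33.40°
n_0 = (+0.7384, -0.6744)
n_1 = (+0.9948, -0.1023)
n_2 = (+0.7275, +0.6862)
n_3 = (-0.1871, +0.9823)
n_4 = (-0.6837, +0.7297)
n_5 = (-0.9949, -0.1007)
n_6 = (-0.2485, -0.9686)
  (0,1): δ = 143.46°  ·
  (0,2): δ = 94.27°  ·
  (0,3): δ = 36.81°  ·
  (0,4): δ = 4.46°  ✓
  (0,5): δ = 48.19°  ·
  (0,6): δ = 118.02°  ·
  (1,2): δ = 130.80°  ·
  (1,3): δ = 73.35°  ·
  (1,4): δ = 41.00°  ·
  (1,5): δ = 11.65°  ✓
  (1,6): δ = 81.48°  ·
  (2,3): δ = 122.54°  ·
  (2,4): δ = 90.19°  ·
  (2,5): δ = 37.55°  ·
  (2,6): δ = 32.29°  ✓
  (3,4): δ = 147.65°  ·
  (3,5): δ = 95.00°  ·
  (3,6): δ = 25.17°  ✓
  (4,5): δ = 127.36°  ·
  (4,6): δ = 57.52°  ·
  (5,6): δ = 110.17°  ·
antipodal pairs: 4

count = 4; pairs: (0,4), (1,5), (2,6), (3,6)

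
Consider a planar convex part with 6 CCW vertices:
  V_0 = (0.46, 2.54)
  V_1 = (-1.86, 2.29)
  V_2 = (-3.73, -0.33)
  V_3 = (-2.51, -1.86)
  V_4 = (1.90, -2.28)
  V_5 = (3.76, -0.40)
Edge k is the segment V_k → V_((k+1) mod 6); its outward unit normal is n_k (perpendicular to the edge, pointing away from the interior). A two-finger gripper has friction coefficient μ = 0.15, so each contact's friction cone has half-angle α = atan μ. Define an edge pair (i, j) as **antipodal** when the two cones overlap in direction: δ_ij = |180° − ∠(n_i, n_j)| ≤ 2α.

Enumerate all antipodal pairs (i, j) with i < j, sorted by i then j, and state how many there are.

α = atan 0.15 = 8.53°;  2α = 17.06°
n_0 = (-0.1071, +0.9942)
n_1 = (-0.8139, +0.5809)
n_2 = (-0.7819, -0.6234)
n_3 = (-0.0948, -0.9955)
n_4 = (+0.7109, -0.7033)
n_5 = (+0.6652, +0.7467)
  (0,1): δ = 131.67°  ·
  (0,2): δ = 57.58°  ·
  (0,3): δ = 11.59°  ✓
  (0,4): δ = 39.16°  ·
  (0,5): δ = 132.15°  ·
  (1,2): δ = 105.91°  ·
  (1,3): δ = 59.92°  ·
  (1,4): δ = 9.18°  ✓
  (1,5): δ = 83.82°  ·
  (2,3): δ = 134.01°  ·
  (2,4): δ = 83.26°  ·
  (2,5): δ = 9.73°  ✓
  (3,4): δ = 129.25°  ·
  (3,5): δ = 36.26°  ·
  (4,5): δ = 87.00°  ·
antipodal pairs: 3

count = 3; pairs: (0,3), (1,4), (2,5)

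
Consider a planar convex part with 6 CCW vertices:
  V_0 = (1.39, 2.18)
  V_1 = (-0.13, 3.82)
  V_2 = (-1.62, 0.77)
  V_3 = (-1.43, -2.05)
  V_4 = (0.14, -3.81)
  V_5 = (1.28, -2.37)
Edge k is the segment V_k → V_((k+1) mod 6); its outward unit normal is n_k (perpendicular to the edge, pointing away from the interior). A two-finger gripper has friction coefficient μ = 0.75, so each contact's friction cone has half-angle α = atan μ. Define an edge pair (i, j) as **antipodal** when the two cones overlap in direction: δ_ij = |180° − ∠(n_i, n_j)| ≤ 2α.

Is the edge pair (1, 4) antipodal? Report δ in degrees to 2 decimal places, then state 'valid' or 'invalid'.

δ = 12.33°, valid

α = atan 0.75 = 36.87°;  2α = 73.74°
edge 1: e_1 = (-1.49, -3.05);  n_1 = (-0.8985, +0.4389)
edge 4: e_4 = (+1.14, +1.44);  n_4 = (+0.7840, -0.6207)
∠(n_1, n_4) = 167.67°
δ = |180° − 167.67°| = 12.33°
12.33° ≤ 2α = 73.74°  →  valid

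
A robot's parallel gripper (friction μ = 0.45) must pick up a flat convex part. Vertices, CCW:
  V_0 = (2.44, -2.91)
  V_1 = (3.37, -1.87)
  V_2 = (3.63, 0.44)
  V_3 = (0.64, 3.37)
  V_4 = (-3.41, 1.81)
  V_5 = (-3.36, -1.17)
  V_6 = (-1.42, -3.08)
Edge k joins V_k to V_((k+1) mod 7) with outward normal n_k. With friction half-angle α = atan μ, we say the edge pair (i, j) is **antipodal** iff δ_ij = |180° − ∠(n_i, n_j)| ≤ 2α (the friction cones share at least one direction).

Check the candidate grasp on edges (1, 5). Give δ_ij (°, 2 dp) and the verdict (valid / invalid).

α = atan 0.45 = 24.23°;  2α = 48.46°
edge 1: e_1 = (+0.26, +2.31);  n_1 = (+0.9937, -0.1118)
edge 5: e_5 = (+1.94, -1.91);  n_5 = (-0.7016, -0.7126)
∠(n_1, n_5) = 128.13°
δ = |180° − 128.13°| = 51.87°
51.87° > 2α = 48.46°  →  invalid

δ = 51.87°, invalid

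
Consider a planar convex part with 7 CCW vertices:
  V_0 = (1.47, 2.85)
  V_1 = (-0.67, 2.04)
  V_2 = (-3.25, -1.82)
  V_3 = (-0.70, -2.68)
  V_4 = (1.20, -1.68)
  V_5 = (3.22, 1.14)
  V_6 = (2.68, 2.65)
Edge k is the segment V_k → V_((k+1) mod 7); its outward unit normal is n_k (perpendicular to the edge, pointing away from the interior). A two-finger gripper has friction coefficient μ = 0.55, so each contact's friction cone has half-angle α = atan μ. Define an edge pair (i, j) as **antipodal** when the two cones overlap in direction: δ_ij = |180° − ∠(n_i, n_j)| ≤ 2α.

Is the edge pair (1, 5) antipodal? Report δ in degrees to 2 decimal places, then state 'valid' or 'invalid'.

δ = 53.44°, valid

α = atan 0.55 = 28.81°;  2α = 57.62°
edge 1: e_1 = (-2.58, -3.86);  n_1 = (-0.8314, +0.5557)
edge 5: e_5 = (-0.54, +1.51);  n_5 = (+0.9416, +0.3367)
∠(n_1, n_5) = 126.56°
δ = |180° − 126.56°| = 53.44°
53.44° ≤ 2α = 57.62°  →  valid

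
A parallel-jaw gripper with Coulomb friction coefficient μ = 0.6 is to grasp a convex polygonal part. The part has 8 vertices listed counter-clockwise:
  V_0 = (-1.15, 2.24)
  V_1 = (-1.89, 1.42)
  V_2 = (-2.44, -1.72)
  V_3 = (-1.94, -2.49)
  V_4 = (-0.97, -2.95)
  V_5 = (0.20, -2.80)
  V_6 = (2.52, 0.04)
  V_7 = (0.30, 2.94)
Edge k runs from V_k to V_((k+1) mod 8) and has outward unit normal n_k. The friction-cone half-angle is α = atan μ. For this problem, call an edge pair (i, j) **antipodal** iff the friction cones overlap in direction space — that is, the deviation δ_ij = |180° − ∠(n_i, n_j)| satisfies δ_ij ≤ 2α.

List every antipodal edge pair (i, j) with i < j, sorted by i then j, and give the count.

α = atan 0.6 = 30.96°;  2α = 61.93°
n_0 = (-0.7424, +0.6700)
n_1 = (-0.9850, +0.1725)
n_2 = (-0.8387, -0.5446)
n_3 = (-0.4285, -0.9035)
n_4 = (+0.1272, -0.9919)
n_5 = (+0.7744, -0.6326)
n_6 = (+0.7940, +0.6079)
n_7 = (-0.4347, +0.9006)
  (0,1): δ = 147.87°  ·
  (0,2): δ = 104.94°  ·
  (0,3): δ = 73.31°  ·
  (0,4): δ = 40.63°  ✓
  (0,5): δ = 2.82°  ✓
  (0,6): δ = 79.50°  ·
  (0,7): δ = 157.83°  ·
  (1,2): δ = 137.07°  ·
  (1,3): δ = 105.44°  ·
  (1,4): δ = 72.76°  ·
  (1,5): δ = 29.31°  ✓
  (1,6): δ = 47.37°  ✓
  (1,7): δ = 125.70°  ·
  (2,3): δ = 148.37°  ·
  (2,4): δ = 115.69°  ·
  (2,5): δ = 72.24°  ·
  (2,6): δ = 4.44°  ✓
  (2,7): δ = 82.77°  ·
  (3,4): δ = 147.32°  ·
  (3,5): δ = 103.87°  ·
  (3,6): δ = 27.19°  ✓
  (3,7): δ = 51.14°  ✓
  (4,5): δ = 136.55°  ·
  (4,6): δ = 59.87°  ✓
  (4,7): δ = 18.46°  ✓
  (5,6): δ = 103.32°  ·
  (5,7): δ = 24.99°  ✓
  (6,7): δ = 101.67°  ·
antipodal pairs: 10

count = 10; pairs: (0,4), (0,5), (1,5), (1,6), (2,6), (3,6), (3,7), (4,6), (4,7), (5,7)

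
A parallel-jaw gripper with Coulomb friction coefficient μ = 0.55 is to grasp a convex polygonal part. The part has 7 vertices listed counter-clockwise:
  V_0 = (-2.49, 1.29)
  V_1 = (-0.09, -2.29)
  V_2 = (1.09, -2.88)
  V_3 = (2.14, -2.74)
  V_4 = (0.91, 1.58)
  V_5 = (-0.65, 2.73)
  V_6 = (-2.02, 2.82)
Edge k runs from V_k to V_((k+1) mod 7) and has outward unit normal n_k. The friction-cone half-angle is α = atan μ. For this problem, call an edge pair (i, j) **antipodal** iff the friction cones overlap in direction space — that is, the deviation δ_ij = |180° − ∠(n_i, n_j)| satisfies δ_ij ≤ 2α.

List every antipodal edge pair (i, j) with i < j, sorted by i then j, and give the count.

count = 9; pairs: (0,3), (0,4), (0,5), (1,3), (1,4), (1,5), (2,4), (2,5), (3,6)

α = atan 0.55 = 28.81°;  2α = 57.62°
n_0 = (-0.8306, -0.5568)
n_1 = (-0.4472, -0.8944)
n_2 = (+0.1322, -0.9912)
n_3 = (+0.9618, +0.2738)
n_4 = (+0.5934, +0.8049)
n_5 = (+0.0656, +0.9978)
n_6 = (-0.9559, +0.2936)
  (0,1): δ = 150.40°  ·
  (0,2): δ = 116.24°  ·
  (0,3): δ = 17.94°  ✓
  (0,4): δ = 19.77°  ✓
  (0,5): δ = 52.40°  ✓
  (0,6): δ = 129.09°  ·
  (1,2): δ = 145.84°  ·
  (1,3): δ = 47.54°  ✓
  (1,4): δ = 9.83°  ✓
  (1,5): δ = 22.81°  ✓
  (1,6): δ = 99.49°  ·
  (2,3): δ = 81.70°  ·
  (2,4): δ = 43.99°  ✓
  (2,5): δ = 11.35°  ✓
  (2,6): δ = 65.33°  ·
  (3,4): δ = 142.29°  ·
  (3,5): δ = 109.65°  ·
  (3,6): δ = 32.97°  ✓
  (4,5): δ = 147.36°  ·
  (4,6): δ = 70.68°  ·
  (5,6): δ = 103.32°  ·
antipodal pairs: 9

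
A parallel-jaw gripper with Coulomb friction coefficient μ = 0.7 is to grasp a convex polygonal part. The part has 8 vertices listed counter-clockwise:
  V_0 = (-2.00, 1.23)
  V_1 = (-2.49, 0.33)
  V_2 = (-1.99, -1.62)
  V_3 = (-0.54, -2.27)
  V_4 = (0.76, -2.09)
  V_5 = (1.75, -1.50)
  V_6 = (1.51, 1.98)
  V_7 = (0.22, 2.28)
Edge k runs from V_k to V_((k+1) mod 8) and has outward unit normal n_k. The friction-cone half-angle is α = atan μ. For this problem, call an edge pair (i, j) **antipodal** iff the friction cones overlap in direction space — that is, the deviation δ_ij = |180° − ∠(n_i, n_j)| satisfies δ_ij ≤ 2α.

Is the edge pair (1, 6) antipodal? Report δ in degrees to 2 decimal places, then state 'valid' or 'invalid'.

α = atan 0.7 = 34.99°;  2α = 69.98°
edge 1: e_1 = (+0.50, -1.95);  n_1 = (-0.9687, -0.2484)
edge 6: e_6 = (-1.29, +0.30);  n_6 = (+0.2265, +0.9740)
∠(n_1, n_6) = 117.47°
δ = |180° − 117.47°| = 62.53°
62.53° ≤ 2α = 69.98°  →  valid

δ = 62.53°, valid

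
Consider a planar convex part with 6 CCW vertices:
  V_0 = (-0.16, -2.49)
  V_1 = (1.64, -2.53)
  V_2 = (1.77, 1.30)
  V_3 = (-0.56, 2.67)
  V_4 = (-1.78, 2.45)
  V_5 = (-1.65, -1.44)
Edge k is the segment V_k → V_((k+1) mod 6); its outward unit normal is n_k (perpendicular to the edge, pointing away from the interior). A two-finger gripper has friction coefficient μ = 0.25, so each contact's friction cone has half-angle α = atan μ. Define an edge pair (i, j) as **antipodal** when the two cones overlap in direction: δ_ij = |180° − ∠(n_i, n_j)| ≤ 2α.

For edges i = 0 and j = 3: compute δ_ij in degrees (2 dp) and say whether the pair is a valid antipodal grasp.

α = atan 0.25 = 14.04°;  2α = 28.07°
edge 0: e_0 = (+1.80, -0.04);  n_0 = (-0.0222, -0.9998)
edge 3: e_3 = (-1.22, -0.22);  n_3 = (-0.1775, +0.9841)
∠(n_0, n_3) = 168.50°
δ = |180° − 168.50°| = 11.50°
11.50° ≤ 2α = 28.07°  →  valid

δ = 11.50°, valid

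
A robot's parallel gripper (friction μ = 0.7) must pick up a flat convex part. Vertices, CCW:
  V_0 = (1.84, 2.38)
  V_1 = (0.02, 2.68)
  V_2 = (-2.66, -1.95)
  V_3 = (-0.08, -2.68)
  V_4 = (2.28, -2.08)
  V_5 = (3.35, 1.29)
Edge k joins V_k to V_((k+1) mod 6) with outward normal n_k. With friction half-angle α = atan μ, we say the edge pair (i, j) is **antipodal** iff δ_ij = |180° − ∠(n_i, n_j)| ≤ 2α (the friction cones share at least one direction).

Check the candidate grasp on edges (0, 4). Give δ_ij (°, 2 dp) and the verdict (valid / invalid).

δ = 81.75°, invalid

α = atan 0.7 = 34.99°;  2α = 69.98°
edge 0: e_0 = (-1.82, +0.30);  n_0 = (+0.1626, +0.9867)
edge 4: e_4 = (+1.07, +3.37);  n_4 = (+0.9531, -0.3026)
∠(n_0, n_4) = 98.25°
δ = |180° − 98.25°| = 81.75°
81.75° > 2α = 69.98°  →  invalid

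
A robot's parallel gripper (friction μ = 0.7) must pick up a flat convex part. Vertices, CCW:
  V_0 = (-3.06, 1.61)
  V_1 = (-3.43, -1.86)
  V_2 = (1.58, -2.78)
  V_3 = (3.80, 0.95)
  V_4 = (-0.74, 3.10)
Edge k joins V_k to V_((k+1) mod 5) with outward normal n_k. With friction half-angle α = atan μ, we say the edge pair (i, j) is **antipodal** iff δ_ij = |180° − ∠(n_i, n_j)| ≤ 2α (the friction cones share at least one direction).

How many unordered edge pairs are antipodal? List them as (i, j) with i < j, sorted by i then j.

count = 4; pairs: (0,2), (1,3), (1,4), (2,4)

α = atan 0.7 = 34.99°;  2α = 69.98°
n_0 = (-0.9944, +0.1060)
n_1 = (-0.1806, -0.9836)
n_2 = (+0.8593, -0.5114)
n_3 = (+0.4280, +0.9038)
n_4 = (-0.5404, +0.8414)
  (0,1): δ = 94.32°  ·
  (0,2): δ = 24.67°  ✓
  (0,3): δ = 70.75°  ·
  (0,4): δ = 128.80°  ·
  (1,2): δ = 110.35°  ·
  (1,3): δ = 14.94°  ✓
  (1,4): δ = 43.12°  ✓
  (2,3): δ = 84.58°  ·
  (2,4): δ = 26.53°  ✓
  (3,4): δ = 121.95°  ·
antipodal pairs: 4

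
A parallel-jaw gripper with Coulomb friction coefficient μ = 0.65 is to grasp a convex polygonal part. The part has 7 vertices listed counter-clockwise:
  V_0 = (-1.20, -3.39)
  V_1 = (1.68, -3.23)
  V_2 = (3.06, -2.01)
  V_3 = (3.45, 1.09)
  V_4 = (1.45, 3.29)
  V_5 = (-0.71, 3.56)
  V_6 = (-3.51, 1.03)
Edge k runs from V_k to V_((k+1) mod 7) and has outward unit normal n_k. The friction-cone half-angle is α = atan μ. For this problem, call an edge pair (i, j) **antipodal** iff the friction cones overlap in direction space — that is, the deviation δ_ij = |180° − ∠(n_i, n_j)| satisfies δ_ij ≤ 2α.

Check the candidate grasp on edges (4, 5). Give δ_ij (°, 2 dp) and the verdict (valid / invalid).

α = atan 0.65 = 33.02°;  2α = 66.05°
edge 4: e_4 = (-2.16, +0.27);  n_4 = (+0.1240, +0.9923)
edge 5: e_5 = (-2.80, -2.53);  n_5 = (-0.6704, +0.7420)
∠(n_4, n_5) = 49.23°
δ = |180° − 49.23°| = 130.77°
130.77° > 2α = 66.05°  →  invalid

δ = 130.77°, invalid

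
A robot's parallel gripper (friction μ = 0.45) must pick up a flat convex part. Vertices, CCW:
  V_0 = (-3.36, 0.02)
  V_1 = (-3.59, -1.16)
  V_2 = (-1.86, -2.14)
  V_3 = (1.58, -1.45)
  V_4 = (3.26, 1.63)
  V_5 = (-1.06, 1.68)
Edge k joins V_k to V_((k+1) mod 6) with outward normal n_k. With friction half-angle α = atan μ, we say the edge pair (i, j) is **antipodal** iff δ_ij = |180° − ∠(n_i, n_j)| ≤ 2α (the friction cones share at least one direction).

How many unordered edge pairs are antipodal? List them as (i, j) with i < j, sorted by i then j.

α = atan 0.45 = 24.23°;  2α = 48.46°
n_0 = (-0.9815, +0.1913)
n_1 = (-0.4929, -0.8701)
n_2 = (+0.1967, -0.9805)
n_3 = (+0.8779, -0.4789)
n_4 = (+0.0116, +0.9999)
n_5 = (-0.5852, +0.8109)
  (0,1): δ = 108.50°  ·
  (0,2): δ = 67.63°  ·
  (0,3): δ = 17.58°  ✓
  (0,4): δ = 100.37°  ·
  (0,5): δ = 136.85°  ·
  (1,2): δ = 139.13°  ·
  (1,3): δ = 89.08°  ·
  (1,4): δ = 28.87°  ✓
  (1,5): δ = 65.35°  ·
  (2,3): δ = 129.95°  ·
  (2,4): δ = 12.01°  ✓
  (2,5): δ = 24.48°  ✓
  (3,4): δ = 62.05°  ·
  (3,5): δ = 25.57°  ✓
  (4,5): δ = 143.52°  ·
antipodal pairs: 5

count = 5; pairs: (0,3), (1,4), (2,4), (2,5), (3,5)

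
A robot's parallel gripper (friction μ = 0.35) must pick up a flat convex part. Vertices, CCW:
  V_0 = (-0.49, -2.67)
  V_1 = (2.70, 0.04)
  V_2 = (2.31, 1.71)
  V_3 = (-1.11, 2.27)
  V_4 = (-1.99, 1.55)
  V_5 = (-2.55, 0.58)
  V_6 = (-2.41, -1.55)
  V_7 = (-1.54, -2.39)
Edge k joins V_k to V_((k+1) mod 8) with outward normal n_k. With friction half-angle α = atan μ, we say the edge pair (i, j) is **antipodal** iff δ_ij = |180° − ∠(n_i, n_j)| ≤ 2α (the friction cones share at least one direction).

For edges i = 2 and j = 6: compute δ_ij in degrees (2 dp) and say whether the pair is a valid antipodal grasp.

α = atan 0.35 = 19.29°;  2α = 38.58°
edge 2: e_2 = (-3.42, +0.56);  n_2 = (+0.1616, +0.9869)
edge 6: e_6 = (+0.87, -0.84);  n_6 = (-0.6946, -0.7194)
∠(n_2, n_6) = 145.30°
δ = |180° − 145.30°| = 34.70°
34.70° ≤ 2α = 38.58°  →  valid

δ = 34.70°, valid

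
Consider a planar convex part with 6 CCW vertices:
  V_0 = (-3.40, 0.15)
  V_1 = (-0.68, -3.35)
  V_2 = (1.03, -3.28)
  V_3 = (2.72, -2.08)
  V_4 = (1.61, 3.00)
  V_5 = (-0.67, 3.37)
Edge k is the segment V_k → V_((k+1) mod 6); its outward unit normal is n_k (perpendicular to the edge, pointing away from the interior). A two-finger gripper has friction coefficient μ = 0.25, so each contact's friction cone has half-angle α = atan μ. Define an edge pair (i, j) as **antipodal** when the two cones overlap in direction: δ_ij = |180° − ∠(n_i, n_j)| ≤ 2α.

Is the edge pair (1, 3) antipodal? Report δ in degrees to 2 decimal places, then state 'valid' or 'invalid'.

α = atan 0.25 = 14.04°;  2α = 28.07°
edge 1: e_1 = (+1.71, +0.07);  n_1 = (+0.0409, -0.9992)
edge 3: e_3 = (-1.11, +5.08);  n_3 = (+0.9770, +0.2135)
∠(n_1, n_3) = 99.98°
δ = |180° − 99.98°| = 80.02°
80.02° > 2α = 28.07°  →  invalid

δ = 80.02°, invalid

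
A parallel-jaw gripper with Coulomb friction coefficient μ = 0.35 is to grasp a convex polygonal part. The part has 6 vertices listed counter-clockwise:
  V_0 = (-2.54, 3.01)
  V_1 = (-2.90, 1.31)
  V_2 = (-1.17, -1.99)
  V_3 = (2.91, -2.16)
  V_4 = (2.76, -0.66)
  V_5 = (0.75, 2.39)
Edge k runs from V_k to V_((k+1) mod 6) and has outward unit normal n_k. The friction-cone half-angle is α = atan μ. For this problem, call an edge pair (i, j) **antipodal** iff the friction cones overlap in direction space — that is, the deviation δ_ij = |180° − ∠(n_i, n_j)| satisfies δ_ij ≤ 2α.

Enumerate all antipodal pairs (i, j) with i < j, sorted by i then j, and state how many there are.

α = atan 0.35 = 19.29°;  2α = 38.58°
n_0 = (-0.9783, +0.2072)
n_1 = (-0.8857, -0.4643)
n_2 = (-0.0416, -0.9991)
n_3 = (+0.9950, +0.0995)
n_4 = (+0.8350, +0.5503)
n_5 = (+0.1852, +0.9827)
  (0,1): δ = 140.38°  ·
  (0,2): δ = 80.43°  ·
  (0,3): δ = 17.67°  ✓
  (0,4): δ = 45.34°  ·
  (0,5): δ = 91.28°  ·
  (1,2): δ = 120.05°  ·
  (1,3): δ = 21.95°  ✓
  (1,4): δ = 5.72°  ✓
  (1,5): δ = 51.66°  ·
  (2,3): δ = 81.90°  ·
  (2,4): δ = 54.23°  ·
  (2,5): δ = 8.29°  ✓
  (3,4): δ = 152.33°  ·
  (3,5): δ = 106.38°  ·
  (4,5): δ = 134.06°  ·
antipodal pairs: 4

count = 4; pairs: (0,3), (1,3), (1,4), (2,5)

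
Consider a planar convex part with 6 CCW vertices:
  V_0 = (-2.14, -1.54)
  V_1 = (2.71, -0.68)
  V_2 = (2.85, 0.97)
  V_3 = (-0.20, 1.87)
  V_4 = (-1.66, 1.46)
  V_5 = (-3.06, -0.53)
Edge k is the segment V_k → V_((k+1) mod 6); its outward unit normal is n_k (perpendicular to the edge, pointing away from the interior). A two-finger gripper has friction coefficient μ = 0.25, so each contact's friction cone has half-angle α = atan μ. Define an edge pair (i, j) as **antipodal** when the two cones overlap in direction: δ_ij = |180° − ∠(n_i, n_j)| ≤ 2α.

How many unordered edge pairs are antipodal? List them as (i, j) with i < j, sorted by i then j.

count = 2; pairs: (0,2), (0,3)

α = atan 0.25 = 14.04°;  2α = 28.07°
n_0 = (+0.1746, -0.9846)
n_1 = (+0.9964, -0.0845)
n_2 = (+0.2830, +0.9591)
n_3 = (-0.2704, +0.9628)
n_4 = (-0.8179, +0.5754)
n_5 = (-0.7393, -0.6734)
  (0,1): δ = 104.90°  ·
  (0,2): δ = 26.50°  ✓
  (0,3): δ = 5.63°  ✓
  (0,4): δ = 44.82°  ·
  (0,5): δ = 122.27°  ·
  (1,2): δ = 101.59°  ·
  (1,3): δ = 69.46°  ·
  (1,4): δ = 30.28°  ·
  (1,5): δ = 47.18°  ·
  (2,3): δ = 147.87°  ·
  (2,4): δ = 108.69°  ·
  (2,5): δ = 31.23°  ·
  (3,4): δ = 140.81°  ·
  (3,5): δ = 63.36°  ·
  (4,5): δ = 102.54°  ·
antipodal pairs: 2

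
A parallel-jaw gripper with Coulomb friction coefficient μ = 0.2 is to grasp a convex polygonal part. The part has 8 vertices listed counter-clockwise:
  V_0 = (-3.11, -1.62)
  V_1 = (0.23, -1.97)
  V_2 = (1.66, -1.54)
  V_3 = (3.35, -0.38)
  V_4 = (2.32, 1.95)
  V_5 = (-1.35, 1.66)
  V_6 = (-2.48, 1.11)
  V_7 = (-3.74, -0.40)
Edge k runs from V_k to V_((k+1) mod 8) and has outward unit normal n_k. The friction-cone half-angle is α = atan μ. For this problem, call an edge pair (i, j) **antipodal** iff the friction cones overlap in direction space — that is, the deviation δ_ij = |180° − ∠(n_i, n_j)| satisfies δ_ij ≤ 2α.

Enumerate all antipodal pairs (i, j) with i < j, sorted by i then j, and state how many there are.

α = atan 0.2 = 11.31°;  2α = 22.62°
n_0 = (-0.1042, -0.9946)
n_1 = (+0.2880, -0.9576)
n_2 = (+0.5659, -0.8245)
n_3 = (+0.9146, +0.4043)
n_4 = (-0.0788, +0.9969)
n_5 = (-0.4376, +0.8992)
n_6 = (-0.7678, +0.6407)
n_7 = (-0.8885, -0.4588)
  (0,1): δ = 157.28°  ·
  (0,2): δ = 139.55°  ·
  (0,3): δ = 60.17°  ·
  (0,4): δ = 10.50°  ✓
  (0,5): δ = 31.94°  ·
  (0,6): δ = 56.14°  ·
  (0,7): δ = 123.29°  ·
  (1,2): δ = 162.27°  ·
  (1,3): δ = 82.89°  ·
  (1,4): δ = 12.22°  ✓
  (1,5): δ = 9.22°  ✓
  (1,6): δ = 33.42°  ·
  (1,7): δ = 100.58°  ·
  (2,3): δ = 100.62°  ·
  (2,4): δ = 29.95°  ·
  (2,5): δ = 8.51°  ✓
  (2,6): δ = 15.69°  ✓
  (2,7): δ = 82.85°  ·
  (3,4): δ = 109.33°  ·
  (3,5): δ = 87.89°  ·
  (3,6): δ = 63.69°  ·
  (3,7): δ = 3.46°  ✓
  (4,5): δ = 158.56°  ·
  (4,6): δ = 134.36°  ·
  (4,7): δ = 67.21°  ·
  (5,6): δ = 155.80°  ·
  (5,7): δ = 88.64°  ·
  (6,7): δ = 112.85°  ·
antipodal pairs: 6

count = 6; pairs: (0,4), (1,4), (1,5), (2,5), (2,6), (3,7)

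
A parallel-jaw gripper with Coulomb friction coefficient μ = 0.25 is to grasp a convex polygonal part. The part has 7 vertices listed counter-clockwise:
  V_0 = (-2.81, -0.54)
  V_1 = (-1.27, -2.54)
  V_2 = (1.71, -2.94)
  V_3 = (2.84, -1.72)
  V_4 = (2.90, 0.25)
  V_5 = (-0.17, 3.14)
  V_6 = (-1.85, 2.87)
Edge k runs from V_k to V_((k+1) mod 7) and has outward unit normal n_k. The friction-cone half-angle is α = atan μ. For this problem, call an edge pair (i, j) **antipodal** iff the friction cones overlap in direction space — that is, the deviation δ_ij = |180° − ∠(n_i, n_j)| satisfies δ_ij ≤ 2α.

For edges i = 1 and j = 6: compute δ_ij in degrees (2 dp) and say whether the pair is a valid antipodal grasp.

δ = 81.92°, invalid

α = atan 0.25 = 14.04°;  2α = 28.07°
edge 1: e_1 = (+2.98, -0.40);  n_1 = (-0.1330, -0.9911)
edge 6: e_6 = (-0.96, -3.41);  n_6 = (-0.9626, +0.2710)
∠(n_1, n_6) = 98.08°
δ = |180° − 98.08°| = 81.92°
81.92° > 2α = 28.07°  →  invalid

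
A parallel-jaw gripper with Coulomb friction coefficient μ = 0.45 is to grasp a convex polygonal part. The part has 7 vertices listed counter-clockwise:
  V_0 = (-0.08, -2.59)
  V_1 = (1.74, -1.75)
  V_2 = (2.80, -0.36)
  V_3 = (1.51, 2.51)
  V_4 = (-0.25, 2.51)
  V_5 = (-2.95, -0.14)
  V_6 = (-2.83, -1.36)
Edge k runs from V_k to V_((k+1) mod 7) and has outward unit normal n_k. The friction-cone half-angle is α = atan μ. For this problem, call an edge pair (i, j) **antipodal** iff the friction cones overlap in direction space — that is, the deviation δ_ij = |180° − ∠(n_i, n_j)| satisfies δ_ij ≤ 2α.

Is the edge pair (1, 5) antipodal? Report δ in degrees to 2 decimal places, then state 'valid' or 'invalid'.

δ = 42.95°, valid

α = atan 0.45 = 24.23°;  2α = 48.46°
edge 1: e_1 = (+1.06, +1.39);  n_1 = (+0.7952, -0.6064)
edge 5: e_5 = (+0.12, -1.22);  n_5 = (-0.9952, -0.0979)
∠(n_1, n_5) = 137.05°
δ = |180° − 137.05°| = 42.95°
42.95° ≤ 2α = 48.46°  →  valid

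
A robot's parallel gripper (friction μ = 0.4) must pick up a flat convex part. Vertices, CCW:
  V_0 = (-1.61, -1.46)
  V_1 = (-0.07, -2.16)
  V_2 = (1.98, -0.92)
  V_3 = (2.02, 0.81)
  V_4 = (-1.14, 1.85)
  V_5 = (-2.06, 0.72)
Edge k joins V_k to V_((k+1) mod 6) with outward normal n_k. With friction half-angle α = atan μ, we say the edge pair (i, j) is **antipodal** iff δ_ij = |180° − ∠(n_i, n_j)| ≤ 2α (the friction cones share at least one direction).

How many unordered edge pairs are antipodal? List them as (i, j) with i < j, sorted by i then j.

α = atan 0.4 = 21.80°;  2α = 43.60°
n_0 = (-0.4138, -0.9104)
n_1 = (+0.5176, -0.8556)
n_2 = (+0.9997, -0.0231)
n_3 = (+0.3126, +0.9499)
n_4 = (-0.7755, +0.6314)
n_5 = (-0.9794, -0.2022)
  (0,1): δ = 124.39°  ·
  (0,2): δ = 66.88°  ·
  (0,3): δ = 6.23°  ✓
  (0,4): δ = 75.29°  ·
  (0,5): δ = 126.11°  ·
  (1,2): δ = 122.49°  ·
  (1,3): δ = 49.39°  ·
  (1,4): δ = 19.68°  ✓
  (1,5): δ = 70.49°  ·
  (2,3): δ = 106.89°  ·
  (2,4): δ = 37.83°  ✓
  (2,5): δ = 12.99°  ✓
  (3,4): δ = 110.93°  ·
  (3,5): δ = 60.12°  ·
  (4,5): δ = 129.19°  ·
antipodal pairs: 4

count = 4; pairs: (0,3), (1,4), (2,4), (2,5)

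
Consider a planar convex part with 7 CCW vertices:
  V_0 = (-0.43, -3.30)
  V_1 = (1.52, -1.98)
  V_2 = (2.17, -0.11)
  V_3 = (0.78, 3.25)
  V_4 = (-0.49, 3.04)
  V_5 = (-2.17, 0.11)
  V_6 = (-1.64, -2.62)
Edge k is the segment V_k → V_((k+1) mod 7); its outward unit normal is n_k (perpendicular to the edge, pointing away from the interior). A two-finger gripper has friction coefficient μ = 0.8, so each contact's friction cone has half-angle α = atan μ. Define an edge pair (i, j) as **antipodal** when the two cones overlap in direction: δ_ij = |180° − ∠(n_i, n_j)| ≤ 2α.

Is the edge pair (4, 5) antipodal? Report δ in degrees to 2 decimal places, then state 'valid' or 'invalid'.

δ = 139.18°, invalid

α = atan 0.8 = 38.66°;  2α = 77.32°
edge 4: e_4 = (-1.68, -2.93);  n_4 = (-0.8675, +0.4974)
edge 5: e_5 = (+0.53, -2.73);  n_5 = (-0.9817, -0.1906)
∠(n_4, n_5) = 40.82°
δ = |180° − 40.82°| = 139.18°
139.18° > 2α = 77.32°  →  invalid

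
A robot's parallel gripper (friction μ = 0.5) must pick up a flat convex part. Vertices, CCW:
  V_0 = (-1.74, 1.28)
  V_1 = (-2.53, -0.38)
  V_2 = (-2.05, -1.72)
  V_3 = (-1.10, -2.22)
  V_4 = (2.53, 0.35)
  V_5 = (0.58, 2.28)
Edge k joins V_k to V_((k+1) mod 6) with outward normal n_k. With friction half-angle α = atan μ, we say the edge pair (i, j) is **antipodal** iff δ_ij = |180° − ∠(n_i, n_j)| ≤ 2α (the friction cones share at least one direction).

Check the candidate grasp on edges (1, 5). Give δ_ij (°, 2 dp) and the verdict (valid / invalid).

α = atan 0.5 = 26.57°;  2α = 53.13°
edge 1: e_1 = (+0.48, -1.34);  n_1 = (-0.9414, -0.3372)
edge 5: e_5 = (-2.32, -1.00);  n_5 = (-0.3958, +0.9183)
∠(n_1, n_5) = 86.39°
δ = |180° − 86.39°| = 93.61°
93.61° > 2α = 53.13°  →  invalid

δ = 93.61°, invalid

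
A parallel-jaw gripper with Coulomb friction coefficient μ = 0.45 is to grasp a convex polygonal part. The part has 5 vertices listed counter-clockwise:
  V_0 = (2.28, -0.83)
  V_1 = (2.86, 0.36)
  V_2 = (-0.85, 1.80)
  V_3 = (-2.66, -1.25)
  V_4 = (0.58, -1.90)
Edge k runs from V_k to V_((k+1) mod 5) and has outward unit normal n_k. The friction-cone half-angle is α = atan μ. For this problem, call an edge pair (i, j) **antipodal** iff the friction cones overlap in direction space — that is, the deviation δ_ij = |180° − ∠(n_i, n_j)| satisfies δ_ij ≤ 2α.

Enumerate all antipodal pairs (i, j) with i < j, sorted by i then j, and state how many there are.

count = 3; pairs: (0,2), (1,3), (2,4)

α = atan 0.45 = 24.23°;  2α = 48.46°
n_0 = (+0.8989, -0.4381)
n_1 = (+0.3618, +0.9322)
n_2 = (-0.8600, +0.5103)
n_3 = (-0.1967, -0.9805)
n_4 = (+0.5327, -0.8463)
  (0,1): δ = 85.23°  ·
  (0,2): δ = 4.70°  ✓
  (0,3): δ = 104.64°  ·
  (0,4): δ = 148.17°  ·
  (1,2): δ = 99.47°  ·
  (1,3): δ = 9.87°  ✓
  (1,4): δ = 53.40°  ·
  (2,3): δ = 70.66°  ·
  (2,4): δ = 27.13°  ✓
  (3,4): δ = 136.47°  ·
antipodal pairs: 3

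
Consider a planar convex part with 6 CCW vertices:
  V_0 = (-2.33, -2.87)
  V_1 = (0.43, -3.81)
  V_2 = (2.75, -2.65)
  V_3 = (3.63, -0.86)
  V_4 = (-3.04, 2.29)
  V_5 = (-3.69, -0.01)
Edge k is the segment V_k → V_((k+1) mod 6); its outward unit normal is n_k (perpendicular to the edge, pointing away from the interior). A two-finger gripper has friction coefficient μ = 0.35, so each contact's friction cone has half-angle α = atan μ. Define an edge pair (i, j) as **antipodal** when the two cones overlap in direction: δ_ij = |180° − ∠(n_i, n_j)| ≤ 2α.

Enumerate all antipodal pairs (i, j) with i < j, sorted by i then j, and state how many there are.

count = 2; pairs: (0,3), (2,4)

α = atan 0.35 = 19.29°;  2α = 38.58°
n_0 = (-0.3224, -0.9466)
n_1 = (+0.4472, -0.8944)
n_2 = (+0.8974, -0.4412)
n_3 = (+0.4270, +0.9042)
n_4 = (-0.9623, +0.2720)
n_5 = (-0.9031, -0.4294)
  (0,1): δ = 134.63°  ·
  (0,2): δ = 97.37°  ·
  (0,3): δ = 6.47°  ✓
  (0,4): δ = 93.03°  ·
  (0,5): δ = 134.24°  ·
  (1,2): δ = 142.74°  ·
  (1,3): δ = 51.84°  ·
  (1,4): δ = 47.65°  ·
  (1,5): δ = 88.87°  ·
  (2,3): δ = 89.10°  ·
  (2,4): δ = 10.40°  ✓
  (2,5): δ = 51.61°  ·
  (3,4): δ = 80.50°  ·
  (3,5): δ = 39.29°  ·
  (4,5): δ = 138.79°  ·
antipodal pairs: 2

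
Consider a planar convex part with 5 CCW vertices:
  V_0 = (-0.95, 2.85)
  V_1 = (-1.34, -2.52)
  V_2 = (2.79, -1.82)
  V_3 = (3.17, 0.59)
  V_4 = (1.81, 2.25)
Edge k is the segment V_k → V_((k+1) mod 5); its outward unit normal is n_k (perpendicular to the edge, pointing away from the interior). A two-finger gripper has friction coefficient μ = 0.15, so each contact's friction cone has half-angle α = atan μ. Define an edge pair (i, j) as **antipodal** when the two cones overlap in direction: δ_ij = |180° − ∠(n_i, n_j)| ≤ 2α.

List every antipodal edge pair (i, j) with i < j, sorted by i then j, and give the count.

count = 1; pairs: (0,2)

α = atan 0.15 = 8.53°;  2α = 17.06°
n_0 = (-0.9974, +0.0724)
n_1 = (+0.1671, -0.9859)
n_2 = (+0.9878, -0.1558)
n_3 = (+0.7735, +0.6337)
n_4 = (+0.2124, +0.9772)
  (0,1): δ = 76.23°  ·
  (0,2): δ = 4.81°  ✓
  (0,3): δ = 43.48°  ·
  (0,4): δ = 81.89°  ·
  (1,2): δ = 108.58°  ·
  (1,3): δ = 60.29°  ·
  (1,4): δ = 21.88°  ·
  (2,3): δ = 131.71°  ·
  (2,4): δ = 93.30°  ·
  (3,4): δ = 141.59°  ·
antipodal pairs: 1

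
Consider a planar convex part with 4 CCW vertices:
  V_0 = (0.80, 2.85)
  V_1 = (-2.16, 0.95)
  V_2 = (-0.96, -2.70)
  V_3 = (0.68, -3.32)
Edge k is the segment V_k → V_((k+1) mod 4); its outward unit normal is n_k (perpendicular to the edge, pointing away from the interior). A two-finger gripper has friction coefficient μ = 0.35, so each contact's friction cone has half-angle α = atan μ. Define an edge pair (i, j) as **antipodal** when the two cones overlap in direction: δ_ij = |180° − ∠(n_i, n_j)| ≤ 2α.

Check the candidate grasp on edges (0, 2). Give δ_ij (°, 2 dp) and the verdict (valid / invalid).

δ = 53.41°, invalid

α = atan 0.35 = 19.29°;  2α = 38.58°
edge 0: e_0 = (-2.96, -1.90);  n_0 = (-0.5402, +0.8415)
edge 2: e_2 = (+1.64, -0.62);  n_2 = (-0.3536, -0.9354)
∠(n_0, n_2) = 126.59°
δ = |180° − 126.59°| = 53.41°
53.41° > 2α = 38.58°  →  invalid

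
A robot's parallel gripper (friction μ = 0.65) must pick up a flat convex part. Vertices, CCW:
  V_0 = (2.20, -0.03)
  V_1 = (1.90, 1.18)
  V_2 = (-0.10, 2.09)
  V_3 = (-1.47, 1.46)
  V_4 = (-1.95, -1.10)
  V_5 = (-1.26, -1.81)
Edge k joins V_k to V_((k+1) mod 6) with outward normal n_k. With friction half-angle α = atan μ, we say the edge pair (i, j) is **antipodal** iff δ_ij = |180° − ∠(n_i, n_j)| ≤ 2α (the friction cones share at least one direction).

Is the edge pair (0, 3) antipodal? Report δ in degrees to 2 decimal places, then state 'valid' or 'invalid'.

α = atan 0.65 = 33.02°;  2α = 66.05°
edge 0: e_0 = (-0.30, +1.21);  n_0 = (+0.9706, +0.2406)
edge 3: e_3 = (-0.48, -2.56);  n_3 = (-0.9829, +0.1843)
∠(n_0, n_3) = 155.46°
δ = |180° − 155.46°| = 24.54°
24.54° ≤ 2α = 66.05°  →  valid

δ = 24.54°, valid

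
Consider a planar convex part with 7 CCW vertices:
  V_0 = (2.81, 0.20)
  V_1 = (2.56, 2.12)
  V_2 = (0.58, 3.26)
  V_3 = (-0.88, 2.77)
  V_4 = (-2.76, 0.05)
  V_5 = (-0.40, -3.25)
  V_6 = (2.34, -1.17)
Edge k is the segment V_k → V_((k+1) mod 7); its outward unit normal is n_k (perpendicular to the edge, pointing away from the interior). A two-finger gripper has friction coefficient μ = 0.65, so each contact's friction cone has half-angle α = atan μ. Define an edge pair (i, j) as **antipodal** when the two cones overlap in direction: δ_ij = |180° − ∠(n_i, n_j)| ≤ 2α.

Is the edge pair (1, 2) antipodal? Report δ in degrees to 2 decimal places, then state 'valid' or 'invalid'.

α = atan 0.65 = 33.02°;  2α = 66.05°
edge 1: e_1 = (-1.98, +1.14);  n_1 = (+0.4990, +0.8666)
edge 2: e_2 = (-1.46, -0.49);  n_2 = (-0.3182, +0.9480)
∠(n_1, n_2) = 48.48°
δ = |180° − 48.48°| = 131.52°
131.52° > 2α = 66.05°  →  invalid

δ = 131.52°, invalid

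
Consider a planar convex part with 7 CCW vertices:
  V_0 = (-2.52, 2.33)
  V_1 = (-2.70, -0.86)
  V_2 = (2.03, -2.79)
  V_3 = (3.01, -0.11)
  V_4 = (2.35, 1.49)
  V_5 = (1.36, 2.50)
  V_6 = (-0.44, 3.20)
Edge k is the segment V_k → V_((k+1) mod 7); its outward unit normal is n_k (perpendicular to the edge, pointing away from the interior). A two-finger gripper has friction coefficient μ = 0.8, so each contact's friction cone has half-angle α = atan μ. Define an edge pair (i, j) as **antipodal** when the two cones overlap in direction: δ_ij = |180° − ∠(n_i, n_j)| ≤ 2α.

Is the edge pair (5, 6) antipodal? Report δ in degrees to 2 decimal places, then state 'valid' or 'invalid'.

δ = 136.05°, invalid

α = atan 0.8 = 38.66°;  2α = 77.32°
edge 5: e_5 = (-1.80, +0.70);  n_5 = (+0.3624, +0.9320)
edge 6: e_6 = (-2.08, -0.87);  n_6 = (-0.3859, +0.9226)
∠(n_5, n_6) = 43.95°
δ = |180° − 43.95°| = 136.05°
136.05° > 2α = 77.32°  →  invalid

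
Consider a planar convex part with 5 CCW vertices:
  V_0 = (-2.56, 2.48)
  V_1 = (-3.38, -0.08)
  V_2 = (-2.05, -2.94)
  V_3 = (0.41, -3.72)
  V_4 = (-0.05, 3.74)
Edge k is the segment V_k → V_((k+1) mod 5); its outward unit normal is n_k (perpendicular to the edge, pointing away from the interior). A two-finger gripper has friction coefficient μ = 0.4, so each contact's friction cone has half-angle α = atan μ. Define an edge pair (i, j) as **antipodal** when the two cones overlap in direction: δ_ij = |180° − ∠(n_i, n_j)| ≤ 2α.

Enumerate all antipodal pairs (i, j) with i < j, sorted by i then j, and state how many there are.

α = atan 0.4 = 21.80°;  2α = 43.60°
n_0 = (-0.9523, +0.3050)
n_1 = (-0.9067, -0.4217)
n_2 = (-0.3022, -0.9532)
n_3 = (+0.9981, +0.0615)
n_4 = (-0.4486, +0.8937)
  (0,1): δ = 137.30°  ·
  (0,2): δ = 89.83°  ·
  (0,3): δ = 21.29°  ✓
  (0,4): δ = 134.42°  ·
  (1,2): δ = 132.53°  ·
  (1,3): δ = 21.41°  ✓
  (1,4): δ = 91.72°  ·
  (2,3): δ = 68.88°  ·
  (2,4): δ = 44.25°  ·
  (3,4): δ = 66.87°  ·
antipodal pairs: 2

count = 2; pairs: (0,3), (1,3)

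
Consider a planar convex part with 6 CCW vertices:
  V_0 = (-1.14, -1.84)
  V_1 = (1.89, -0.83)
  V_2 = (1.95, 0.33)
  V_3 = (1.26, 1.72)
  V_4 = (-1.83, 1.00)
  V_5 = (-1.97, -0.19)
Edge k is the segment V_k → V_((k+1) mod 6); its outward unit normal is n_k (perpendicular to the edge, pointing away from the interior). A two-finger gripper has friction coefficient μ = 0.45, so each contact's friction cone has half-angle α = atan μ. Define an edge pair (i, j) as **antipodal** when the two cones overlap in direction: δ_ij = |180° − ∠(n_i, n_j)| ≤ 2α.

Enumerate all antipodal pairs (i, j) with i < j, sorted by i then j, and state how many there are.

count = 5; pairs: (0,3), (1,4), (1,5), (2,4), (2,5)

α = atan 0.45 = 24.23°;  2α = 48.46°
n_0 = (+0.3162, -0.9487)
n_1 = (+0.9987, -0.0517)
n_2 = (+0.8957, +0.4446)
n_3 = (-0.2269, +0.9739)
n_4 = (-0.9932, +0.1168)
n_5 = (-0.8933, -0.4494)
  (0,1): δ = 111.40°  ·
  (0,2): δ = 82.04°  ·
  (0,3): δ = 5.32°  ✓
  (0,4): δ = 64.86°  ·
  (0,5): δ = 98.27°  ·
  (1,2): δ = 150.64°  ·
  (1,3): δ = 73.92°  ·
  (1,4): δ = 3.75°  ✓
  (1,5): δ = 29.66°  ✓
  (2,3): δ = 103.28°  ·
  (2,4): δ = 33.11°  ✓
  (2,5): δ = 0.30°  ✓
  (3,4): δ = 109.83°  ·
  (3,5): δ = 76.41°  ·
  (4,5): δ = 146.59°  ·
antipodal pairs: 5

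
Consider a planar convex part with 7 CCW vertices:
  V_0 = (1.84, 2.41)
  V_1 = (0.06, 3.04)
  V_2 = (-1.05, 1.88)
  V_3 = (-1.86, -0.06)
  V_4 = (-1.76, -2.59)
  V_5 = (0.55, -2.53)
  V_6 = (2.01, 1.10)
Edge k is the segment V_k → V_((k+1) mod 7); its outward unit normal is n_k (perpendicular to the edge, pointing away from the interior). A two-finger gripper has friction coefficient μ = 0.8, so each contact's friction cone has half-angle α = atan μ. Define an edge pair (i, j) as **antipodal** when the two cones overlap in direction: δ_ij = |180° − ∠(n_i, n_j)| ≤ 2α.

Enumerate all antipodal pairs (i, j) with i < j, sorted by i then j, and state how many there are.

α = atan 0.8 = 38.66°;  2α = 77.32°
n_0 = (+0.3337, +0.9427)
n_1 = (-0.7225, +0.6914)
n_2 = (-0.9228, +0.3853)
n_3 = (-0.9992, -0.0395)
n_4 = (+0.0260, -0.9997)
n_5 = (+0.9278, -0.3732)
n_6 = (+0.9917, +0.1287)
  (0,1): δ = 114.25°  ·
  (0,2): δ = 93.17°  ·
  (0,3): δ = 68.25°  ✓
  (0,4): δ = 20.98°  ✓
  (0,5): δ = 87.58°  ·
  (0,6): δ = 116.88°  ·
  (1,2): δ = 158.92°  ·
  (1,3): δ = 134.00°  ·
  (1,4): δ = 44.77°  ✓
  (1,5): δ = 21.83°  ✓
  (1,6): δ = 51.13°  ✓
  (2,3): δ = 155.07°  ·
  (2,4): δ = 65.85°  ✓
  (2,5): δ = 0.75°  ✓
  (2,6): δ = 30.06°  ✓
  (3,4): δ = 90.78°  ·
  (3,5): δ = 24.17°  ✓
  (3,6): δ = 5.13°  ✓
  (4,5): δ = 113.40°  ·
  (4,6): δ = 84.09°  ·
  (5,6): δ = 150.70°  ·
antipodal pairs: 10

count = 10; pairs: (0,3), (0,4), (1,4), (1,5), (1,6), (2,4), (2,5), (2,6), (3,5), (3,6)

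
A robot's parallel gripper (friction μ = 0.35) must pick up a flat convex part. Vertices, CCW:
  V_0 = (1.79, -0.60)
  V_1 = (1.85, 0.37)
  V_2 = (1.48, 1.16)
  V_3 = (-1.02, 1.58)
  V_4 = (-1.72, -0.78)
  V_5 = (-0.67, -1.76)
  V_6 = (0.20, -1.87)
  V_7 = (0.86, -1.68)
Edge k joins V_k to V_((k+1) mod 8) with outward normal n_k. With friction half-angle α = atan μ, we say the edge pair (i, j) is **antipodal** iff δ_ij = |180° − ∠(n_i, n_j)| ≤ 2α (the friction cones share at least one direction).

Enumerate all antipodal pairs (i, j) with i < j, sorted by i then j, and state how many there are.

count = 6; pairs: (0,3), (1,4), (2,4), (2,5), (2,6), (3,7)

α = atan 0.35 = 19.29°;  2α = 38.58°
n_0 = (+0.9981, -0.0617)
n_1 = (+0.9056, +0.4241)
n_2 = (+0.1657, +0.9862)
n_3 = (-0.9587, +0.2844)
n_4 = (-0.6823, -0.7311)
n_5 = (-0.1254, -0.9921)
n_6 = (+0.2766, -0.9610)
n_7 = (+0.7578, -0.6525)
  (0,1): δ = 151.36°  ·
  (0,2): δ = 96.00°  ·
  (0,3): δ = 12.98°  ✓
  (0,4): δ = 50.51°  ·
  (0,5): δ = 86.33°  ·
  (0,6): δ = 109.60°  ·
  (0,7): δ = 142.81°  ·
  (1,2): δ = 124.63°  ·
  (1,3): δ = 41.62°  ·
  (1,4): δ = 21.88°  ✓
  (1,5): δ = 57.70°  ·
  (1,6): δ = 80.96°  ·
  (1,7): δ = 114.17°  ·
  (2,3): δ = 96.98°  ·
  (2,4): δ = 33.49°  ✓
  (2,5): δ = 2.33°  ✓
  (2,6): δ = 25.60°  ✓
  (2,7): δ = 58.80°  ·
  (3,4): δ = 116.50°  ·
  (3,5): δ = 80.69°  ·
  (3,6): δ = 57.42°  ·
  (3,7): δ = 24.21°  ✓
  (4,5): δ = 144.18°  ·
  (4,6): δ = 120.91°  ·
  (4,7): δ = 87.71°  ·
  (5,6): δ = 156.73°  ·
  (5,7): δ = 123.53°  ·
  (6,7): δ = 146.79°  ·
antipodal pairs: 6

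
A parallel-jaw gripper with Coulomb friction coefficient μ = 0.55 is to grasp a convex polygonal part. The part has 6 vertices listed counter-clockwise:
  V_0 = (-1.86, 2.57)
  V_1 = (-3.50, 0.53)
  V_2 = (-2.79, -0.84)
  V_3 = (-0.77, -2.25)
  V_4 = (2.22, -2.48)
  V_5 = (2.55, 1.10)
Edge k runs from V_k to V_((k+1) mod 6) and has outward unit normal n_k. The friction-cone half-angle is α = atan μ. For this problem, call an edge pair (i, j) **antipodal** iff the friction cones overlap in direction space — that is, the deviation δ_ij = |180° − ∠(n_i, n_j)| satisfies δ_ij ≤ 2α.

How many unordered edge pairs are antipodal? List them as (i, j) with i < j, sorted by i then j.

α = atan 0.55 = 28.81°;  2α = 57.62°
n_0 = (-0.7794, +0.6266)
n_1 = (-0.8879, -0.4601)
n_2 = (-0.5724, -0.8200)
n_3 = (-0.0767, -0.9971)
n_4 = (+0.9958, -0.0918)
n_5 = (+0.3162, +0.9487)
  (0,1): δ = 113.81°  ·
  (0,2): δ = 86.12°  ·
  (0,3): δ = 55.60°  ✓
  (0,4): δ = 33.53°  ✓
  (0,5): δ = 110.36°  ·
  (1,2): δ = 152.31°  ·
  (1,3): δ = 121.79°  ·
  (1,4): δ = 32.66°  ✓
  (1,5): δ = 44.17°  ✓
  (2,3): δ = 149.48°  ·
  (2,4): δ = 60.35°  ·
  (2,5): δ = 16.48°  ✓
  (3,4): δ = 90.87°  ·
  (3,5): δ = 14.04°  ✓
  (4,5): δ = 103.17°  ·
antipodal pairs: 6

count = 6; pairs: (0,3), (0,4), (1,4), (1,5), (2,5), (3,5)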